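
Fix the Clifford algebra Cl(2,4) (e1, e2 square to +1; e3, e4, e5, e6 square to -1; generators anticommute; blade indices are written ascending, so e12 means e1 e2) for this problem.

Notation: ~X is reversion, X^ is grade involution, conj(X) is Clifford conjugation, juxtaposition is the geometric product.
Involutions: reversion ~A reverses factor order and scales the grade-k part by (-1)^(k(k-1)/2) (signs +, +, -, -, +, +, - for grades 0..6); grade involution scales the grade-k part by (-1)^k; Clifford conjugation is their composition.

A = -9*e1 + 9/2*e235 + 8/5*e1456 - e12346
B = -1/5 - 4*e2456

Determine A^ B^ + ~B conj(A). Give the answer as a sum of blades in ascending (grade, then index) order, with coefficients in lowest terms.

first term: -9/5*e1 + 32/5*e12 + 4*e135 + 9/10*e235 + 18*e346 - 8/25*e1456 - 1/5*e12346 - 36*e12456
second term: -9/5*e1 - 32/5*e12 - 4*e135 - 9/10*e235 - 18*e346 - 8/25*e1456 - 1/5*e12346 - 36*e12456
Answer: -18/5*e1 - 16/25*e1456 - 2/5*e12346 - 72*e12456


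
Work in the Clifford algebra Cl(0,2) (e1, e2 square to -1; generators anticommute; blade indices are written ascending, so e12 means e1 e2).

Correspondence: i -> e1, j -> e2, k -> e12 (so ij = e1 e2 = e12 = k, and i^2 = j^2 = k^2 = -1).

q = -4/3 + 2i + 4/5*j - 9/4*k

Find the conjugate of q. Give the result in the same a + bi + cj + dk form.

In blades: q = -4/3 + 2*e1 + 4/5*e2 - 9/4*e12.
Conjugation here is Clifford conjugation: the scalar is fixed and the grade-1 and grade-2 blades all flip sign, giving -4/3 - 2*e1 - 4/5*e2 + 9/4*e12; translating back:
Answer: -4/3 - 2i - 4/5*j + 9/4*k


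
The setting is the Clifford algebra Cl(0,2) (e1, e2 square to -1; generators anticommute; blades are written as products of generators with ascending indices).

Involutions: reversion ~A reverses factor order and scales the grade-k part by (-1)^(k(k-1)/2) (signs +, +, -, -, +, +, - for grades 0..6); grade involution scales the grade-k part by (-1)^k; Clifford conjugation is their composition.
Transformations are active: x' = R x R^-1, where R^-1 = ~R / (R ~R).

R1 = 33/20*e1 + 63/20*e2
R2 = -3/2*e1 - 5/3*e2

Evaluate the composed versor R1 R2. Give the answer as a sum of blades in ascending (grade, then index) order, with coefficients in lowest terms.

Distribute over the terms of R1 (each basis-blade product reordered to ascending indices, repeated generators contracted through their squares):
(33/20*e1) R2 = 99/40 - 11/4*e1 e2
(63/20*e2) R2 = 21/4 + 189/40*e1 e2
Summing the partial products and collecting blades:
Answer: 309/40 + 79/40*e1 e2


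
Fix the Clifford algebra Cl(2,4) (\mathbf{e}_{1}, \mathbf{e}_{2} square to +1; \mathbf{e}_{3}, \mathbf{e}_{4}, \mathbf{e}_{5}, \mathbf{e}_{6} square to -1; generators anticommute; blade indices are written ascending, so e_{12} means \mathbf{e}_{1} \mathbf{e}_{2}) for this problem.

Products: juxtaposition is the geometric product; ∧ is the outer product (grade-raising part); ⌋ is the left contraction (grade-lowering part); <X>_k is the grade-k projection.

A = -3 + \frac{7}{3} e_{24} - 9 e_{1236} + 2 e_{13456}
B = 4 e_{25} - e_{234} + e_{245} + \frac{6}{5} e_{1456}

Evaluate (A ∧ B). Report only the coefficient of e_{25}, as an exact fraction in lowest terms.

step 1: -12 e_{25} + 3 e_{234} - 3 e_{245} - \frac{18}{5} e_{1456}
Answer: -12


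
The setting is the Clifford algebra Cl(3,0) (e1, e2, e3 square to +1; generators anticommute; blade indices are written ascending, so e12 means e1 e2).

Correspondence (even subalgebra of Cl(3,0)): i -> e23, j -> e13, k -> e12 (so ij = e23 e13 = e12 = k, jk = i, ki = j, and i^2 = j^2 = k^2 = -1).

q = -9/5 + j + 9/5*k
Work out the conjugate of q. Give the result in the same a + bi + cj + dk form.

In blades: q = -9/5 + 9/5*e12 + e13.
Quaternion conjugation is reversion on the even subalgebra: the scalar is fixed and every grade-2 blade flips sign, giving -9/5 - 9/5*e12 - e13; translating back:
Answer: -9/5 - j - 9/5*k


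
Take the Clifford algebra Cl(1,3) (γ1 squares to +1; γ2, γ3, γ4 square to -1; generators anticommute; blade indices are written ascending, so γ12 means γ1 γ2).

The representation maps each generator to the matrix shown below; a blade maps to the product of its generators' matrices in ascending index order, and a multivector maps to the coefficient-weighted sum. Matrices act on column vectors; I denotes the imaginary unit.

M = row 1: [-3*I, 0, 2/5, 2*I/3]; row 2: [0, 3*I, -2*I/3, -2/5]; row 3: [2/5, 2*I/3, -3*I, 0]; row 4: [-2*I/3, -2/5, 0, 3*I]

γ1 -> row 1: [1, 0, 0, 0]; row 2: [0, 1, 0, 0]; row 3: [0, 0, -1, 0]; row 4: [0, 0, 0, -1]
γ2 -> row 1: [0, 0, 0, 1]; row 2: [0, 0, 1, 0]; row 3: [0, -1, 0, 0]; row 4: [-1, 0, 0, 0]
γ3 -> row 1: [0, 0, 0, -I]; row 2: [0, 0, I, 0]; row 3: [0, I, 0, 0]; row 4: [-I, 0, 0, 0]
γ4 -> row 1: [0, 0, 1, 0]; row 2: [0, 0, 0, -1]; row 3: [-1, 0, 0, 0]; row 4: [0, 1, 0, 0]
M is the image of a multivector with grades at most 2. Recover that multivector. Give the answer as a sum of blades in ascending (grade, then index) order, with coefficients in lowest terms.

Method: the blade images are trace-orthogonal — tr(rho(e_A) rho(e_B)^-1) = 4 if A = B and 0 otherwise — and rho(e_A)^-1 = (e_A)^2 * rho(e_A) with (e_A)^2 = +1 or -1, so the coefficient of e_A in the preimage is (e_A)^2 * tr(M rho(e_A))/4.
Nonzero projections over blades of grade <= 2: γ13: (γ13)^2 = +1, tr(M rho(γ13)) = -8/3, coefficient -2/3; γ14: (γ14)^2 = +1, tr(M rho(γ14)) = 8/5, coefficient 2/5; γ23: (γ23)^2 = -1, tr(M rho(γ23)) = -12, coefficient 3. Every other blade of grade <= 2 projects to 0.
Answer: -2/3*γ13 + 2/5*γ14 + 3*γ23


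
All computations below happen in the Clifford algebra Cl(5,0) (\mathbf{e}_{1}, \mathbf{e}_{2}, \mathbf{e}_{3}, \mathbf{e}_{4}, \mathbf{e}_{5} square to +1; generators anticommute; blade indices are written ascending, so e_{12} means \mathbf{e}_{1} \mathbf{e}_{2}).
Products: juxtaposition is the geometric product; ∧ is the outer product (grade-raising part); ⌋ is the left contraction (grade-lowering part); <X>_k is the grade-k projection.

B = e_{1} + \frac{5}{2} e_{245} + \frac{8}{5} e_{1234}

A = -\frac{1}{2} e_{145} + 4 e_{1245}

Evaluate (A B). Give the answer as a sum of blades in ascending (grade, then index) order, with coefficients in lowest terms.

step 1: -10 e_{1} + \frac{5}{4} e_{12} + \frac{32}{5} e_{35} - \frac{1}{2} e_{45} + \frac{4}{5} e_{235} - 4 e_{245}
Answer: -10 e_{1} + \frac{5}{4} e_{12} + \frac{32}{5} e_{35} - \frac{1}{2} e_{45} + \frac{4}{5} e_{235} - 4 e_{245}


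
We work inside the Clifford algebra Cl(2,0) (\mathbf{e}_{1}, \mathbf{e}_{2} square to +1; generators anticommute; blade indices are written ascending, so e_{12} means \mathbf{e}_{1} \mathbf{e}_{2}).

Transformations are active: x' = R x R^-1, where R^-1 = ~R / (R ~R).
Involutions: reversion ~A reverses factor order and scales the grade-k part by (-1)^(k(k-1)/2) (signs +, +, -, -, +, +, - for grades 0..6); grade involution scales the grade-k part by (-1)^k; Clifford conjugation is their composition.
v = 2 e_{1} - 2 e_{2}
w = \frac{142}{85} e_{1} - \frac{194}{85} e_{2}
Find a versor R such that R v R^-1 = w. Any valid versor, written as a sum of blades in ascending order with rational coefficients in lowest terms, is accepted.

Equal squares first: v^2 = w^2 = 8. Then v + w = \frac{312}{85} e_{1} - \frac{364}{85} e_{2} is a versor taking v to w, provided it is invertible.
Answer: \frac{312}{85} e_{1} - \frac{364}{85} e_{2}


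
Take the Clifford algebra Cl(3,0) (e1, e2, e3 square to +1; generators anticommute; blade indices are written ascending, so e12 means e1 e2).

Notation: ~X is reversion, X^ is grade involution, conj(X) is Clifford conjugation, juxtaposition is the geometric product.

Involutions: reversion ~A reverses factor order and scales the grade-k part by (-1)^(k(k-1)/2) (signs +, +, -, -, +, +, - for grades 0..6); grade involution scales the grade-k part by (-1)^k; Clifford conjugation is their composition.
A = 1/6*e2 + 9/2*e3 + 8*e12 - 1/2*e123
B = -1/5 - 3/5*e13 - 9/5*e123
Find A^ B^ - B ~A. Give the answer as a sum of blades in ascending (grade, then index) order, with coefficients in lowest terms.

first term: -9/10 - 27/10*e1 - 4/15*e2 - 27/2*e3 - 97/10*e12 + 3/10*e13 + 24/5*e23 - 1/5*e123
second term: 9/10 - 27/10*e1 - 1/3*e2 - 153/10*e3 - 13/2*e12 + 3/10*e13 + 24/5*e23
Answer: -9/5 + 1/15*e2 + 9/5*e3 - 16/5*e12 - 1/5*e123


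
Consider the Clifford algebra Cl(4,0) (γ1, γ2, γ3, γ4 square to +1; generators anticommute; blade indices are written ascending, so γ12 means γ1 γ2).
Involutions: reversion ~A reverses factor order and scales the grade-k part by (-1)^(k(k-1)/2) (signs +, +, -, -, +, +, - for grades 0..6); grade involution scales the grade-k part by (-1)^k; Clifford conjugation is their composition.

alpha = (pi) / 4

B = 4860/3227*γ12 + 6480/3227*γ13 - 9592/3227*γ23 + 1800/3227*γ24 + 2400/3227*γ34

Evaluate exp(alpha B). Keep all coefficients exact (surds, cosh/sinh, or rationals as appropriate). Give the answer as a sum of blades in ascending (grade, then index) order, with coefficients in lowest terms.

B^2 term by term: the squares give (4860/3227)^2*(γ12)^2 + (6480/3227)^2*(γ13)^2 + (-9592/3227)^2*(γ23)^2 + (1800/3227)^2*(γ24)^2 + (2400/3227)^2*(γ34)^2 = 23619600/10413529*(-1) + 41990400/10413529*(-1) + 92006464/10413529*(-1) + 3240000/10413529*(-1) + 5760000/10413529*(-1) = -16 (each basis 2-blade squares to minus the product of its generators' squares); cross terms between blades sharing an index anticommute and cancel; the commuting (index-disjoint) pairs give grade-4 terms 2*c*c'*(blade product), which cancel blade by blade — γ1234: 23328000/10413529 - 23328000/10413529 = 0 — confirming B is simple. So B^2 = -16.
B^2 = -16 — a negative square means the series sums to a rotation: l = 4, alpha*l = pi, so exp(alpha B) = cos(pi) + (sin(pi)/4)*B = -1 + (0)*B.
Answer: -1


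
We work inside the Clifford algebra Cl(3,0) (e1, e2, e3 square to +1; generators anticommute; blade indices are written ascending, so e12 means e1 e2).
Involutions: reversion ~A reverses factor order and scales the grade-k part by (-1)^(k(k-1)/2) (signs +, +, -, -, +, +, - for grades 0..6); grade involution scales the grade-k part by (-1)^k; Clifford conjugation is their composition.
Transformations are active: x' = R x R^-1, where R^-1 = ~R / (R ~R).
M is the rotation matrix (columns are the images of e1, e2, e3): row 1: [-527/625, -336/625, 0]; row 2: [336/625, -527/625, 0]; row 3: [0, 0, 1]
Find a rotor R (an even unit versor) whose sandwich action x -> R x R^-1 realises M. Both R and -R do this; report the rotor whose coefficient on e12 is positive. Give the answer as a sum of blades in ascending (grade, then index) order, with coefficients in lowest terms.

Method: write R = a + b12*e12 + b13*e13 + b23*e23 with a^2 + b12^2 + b13^2 + b23^2 = 1 (so R^-1 = ~R). Expanding the columns R e_j ~R gives tr M = 4a^2 - 1 and, from the antisymmetric part, M21 - M12 = -4a*b12, M13 - M31 = 4a*b13, M32 - M23 = -4a*b23.
Here tr M = -429/625, so a^2 = (1 + tr M)/4 = 49/625 and a = ±7/25. Taking a = 7/25: M21 - M12 = 672/625, M13 - M31 = 0, M32 - M23 = 0, giving b12 = -24/25, b13 = 0, b23 = 0, i.e. R = 7/25 - 24/25*e12.
Its e12 coefficient is negative, so report the other preimage -R.
Answer: -7/25 + 24/25*e12. Sheet selection: the two-to-one cover makes ±R indistinguishable at the matrix level (trace -429/625), so uniqueness comes from the required sign on e12.


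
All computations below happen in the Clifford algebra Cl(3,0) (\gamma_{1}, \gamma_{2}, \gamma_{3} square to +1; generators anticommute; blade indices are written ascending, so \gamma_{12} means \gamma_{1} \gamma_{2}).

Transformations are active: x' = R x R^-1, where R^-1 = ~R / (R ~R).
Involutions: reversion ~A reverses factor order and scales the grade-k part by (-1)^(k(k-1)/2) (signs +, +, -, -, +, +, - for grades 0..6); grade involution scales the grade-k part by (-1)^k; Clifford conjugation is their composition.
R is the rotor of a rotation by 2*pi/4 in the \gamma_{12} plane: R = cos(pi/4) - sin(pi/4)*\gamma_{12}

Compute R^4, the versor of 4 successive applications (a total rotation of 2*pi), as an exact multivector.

Rotor phase runs at HALF the rotation angle; powers of one rotor simply add phase, so after 4 steps in \gamma_{12} the phase is 4*pi/4 = \pi and R^4 = cos(\pi) - sin(\pi)*\gamma_{12}.
cos(\pi) = -1 and sin(\pi) = 0, so R^4 = -1. The total rotation 2*pi is 1 full turn, so every vector returns to itself, yet the rotor is -1, on the OTHER sheet of the double cover (an odd number of 2*pi turns).
Answer: -1


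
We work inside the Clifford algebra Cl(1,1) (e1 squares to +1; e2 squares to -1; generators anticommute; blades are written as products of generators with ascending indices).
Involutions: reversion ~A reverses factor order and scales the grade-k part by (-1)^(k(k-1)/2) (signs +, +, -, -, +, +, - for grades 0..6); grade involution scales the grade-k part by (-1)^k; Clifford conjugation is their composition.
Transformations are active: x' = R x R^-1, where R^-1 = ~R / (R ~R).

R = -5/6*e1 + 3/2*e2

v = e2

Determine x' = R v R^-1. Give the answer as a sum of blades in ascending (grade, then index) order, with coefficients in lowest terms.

~R = -5/6*e1 + 3/2*e2, and R ~R = -14/9, so R^-1 = ~R / (-14/9).
R v = -3/2 - 5/6*e1 e2
Answer: -45/28*e1 + 53/28*e2


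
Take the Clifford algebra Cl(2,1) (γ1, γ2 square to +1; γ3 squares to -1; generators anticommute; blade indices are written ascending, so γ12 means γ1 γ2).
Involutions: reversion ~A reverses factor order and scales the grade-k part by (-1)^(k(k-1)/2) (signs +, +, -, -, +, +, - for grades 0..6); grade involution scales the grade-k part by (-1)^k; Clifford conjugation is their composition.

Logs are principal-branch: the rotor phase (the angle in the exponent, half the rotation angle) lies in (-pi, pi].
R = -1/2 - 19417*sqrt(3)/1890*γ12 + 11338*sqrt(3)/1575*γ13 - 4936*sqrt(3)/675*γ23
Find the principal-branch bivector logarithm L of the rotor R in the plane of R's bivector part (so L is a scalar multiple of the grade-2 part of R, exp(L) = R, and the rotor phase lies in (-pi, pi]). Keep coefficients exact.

The scalar part of R is -1/2, which pins the rotor phase on the principal branch; dividing the bivector part by the sine of that phase recovers the unit plane, and L is the phase times that plane.
Concretely: cos(phase) = -1/2 gives phase = ±2*pi/3, and since phase/sin(phase) is even the sign is immaterial: L = (phase/sin(phase)) * <R>_2 = (4*sqrt(3)*pi/9) * <R>_2.
Answer: -38834*pi/2835*γ12 + 45352*pi/4725*γ13 - 19744*pi/2025*γ23


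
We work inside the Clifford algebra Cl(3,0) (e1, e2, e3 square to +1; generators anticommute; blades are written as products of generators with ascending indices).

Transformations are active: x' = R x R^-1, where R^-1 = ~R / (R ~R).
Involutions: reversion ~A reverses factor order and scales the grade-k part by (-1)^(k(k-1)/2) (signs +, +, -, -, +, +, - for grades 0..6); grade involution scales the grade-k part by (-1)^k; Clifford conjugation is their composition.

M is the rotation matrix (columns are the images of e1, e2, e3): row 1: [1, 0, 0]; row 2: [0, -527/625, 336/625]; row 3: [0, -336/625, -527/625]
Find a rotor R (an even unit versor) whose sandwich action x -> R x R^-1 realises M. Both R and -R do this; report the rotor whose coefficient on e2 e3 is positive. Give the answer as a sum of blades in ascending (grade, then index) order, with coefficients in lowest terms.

Method: write R = a + b12*e1 e2 + b13*e1 e3 + b23*e2 e3 with a^2 + b12^2 + b13^2 + b23^2 = 1 (so R^-1 = ~R). Expanding the columns R e_j ~R gives tr M = 4a^2 - 1 and, from the antisymmetric part, M21 - M12 = -4a*b12, M13 - M31 = 4a*b13, M32 - M23 = -4a*b23.
Here tr M = -429/625, so a^2 = (1 + tr M)/4 = 49/625 and a = ±7/25. Taking a = 7/25: M21 - M12 = 0, M13 - M31 = 0, M32 - M23 = -672/625, giving b12 = 0, b13 = 0, b23 = 24/25, i.e. R = 7/25 + 24/25*e2 e3.
Its e2 e3 coefficient is already positive.
Answer: 7/25 + 24/25*e2 e3. Uniqueness: Spin(3) -> SO(3) maps R and -R to the same rotation of trace -429/625; fixing the sign of the e2 e3 coefficient removes the ambiguity.


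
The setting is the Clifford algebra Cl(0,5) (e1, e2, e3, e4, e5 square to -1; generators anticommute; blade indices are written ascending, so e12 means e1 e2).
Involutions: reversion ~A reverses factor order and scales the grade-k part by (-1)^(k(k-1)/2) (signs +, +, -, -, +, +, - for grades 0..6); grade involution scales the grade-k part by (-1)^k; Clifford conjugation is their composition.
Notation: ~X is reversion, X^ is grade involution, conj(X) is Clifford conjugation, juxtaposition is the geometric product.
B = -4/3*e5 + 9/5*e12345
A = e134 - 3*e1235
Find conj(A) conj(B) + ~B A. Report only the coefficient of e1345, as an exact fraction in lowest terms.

first term: -27/5*e4 - 9/5*e25 + 4*e123 + 4/3*e1345
second term: 27/5*e4 + 9/5*e25 + 4*e123 + 4/3*e1345
Answer: 8/3


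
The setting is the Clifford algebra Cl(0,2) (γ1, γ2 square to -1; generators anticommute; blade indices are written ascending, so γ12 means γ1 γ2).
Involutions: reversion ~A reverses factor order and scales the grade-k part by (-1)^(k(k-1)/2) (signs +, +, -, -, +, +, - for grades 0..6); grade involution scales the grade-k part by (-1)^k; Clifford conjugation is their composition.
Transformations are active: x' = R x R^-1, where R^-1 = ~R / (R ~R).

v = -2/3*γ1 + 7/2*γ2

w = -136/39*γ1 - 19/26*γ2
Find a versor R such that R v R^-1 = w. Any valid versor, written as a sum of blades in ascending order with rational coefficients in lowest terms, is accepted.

Sketch: the shared square -457/36 makes R = v + w = -54/13*γ1 + 36/13*γ2 the natural versor; its sandwich fixes that direction, negates (v - w)/2, and sends v to w.
Answer: -54/13*γ1 + 36/13*γ2


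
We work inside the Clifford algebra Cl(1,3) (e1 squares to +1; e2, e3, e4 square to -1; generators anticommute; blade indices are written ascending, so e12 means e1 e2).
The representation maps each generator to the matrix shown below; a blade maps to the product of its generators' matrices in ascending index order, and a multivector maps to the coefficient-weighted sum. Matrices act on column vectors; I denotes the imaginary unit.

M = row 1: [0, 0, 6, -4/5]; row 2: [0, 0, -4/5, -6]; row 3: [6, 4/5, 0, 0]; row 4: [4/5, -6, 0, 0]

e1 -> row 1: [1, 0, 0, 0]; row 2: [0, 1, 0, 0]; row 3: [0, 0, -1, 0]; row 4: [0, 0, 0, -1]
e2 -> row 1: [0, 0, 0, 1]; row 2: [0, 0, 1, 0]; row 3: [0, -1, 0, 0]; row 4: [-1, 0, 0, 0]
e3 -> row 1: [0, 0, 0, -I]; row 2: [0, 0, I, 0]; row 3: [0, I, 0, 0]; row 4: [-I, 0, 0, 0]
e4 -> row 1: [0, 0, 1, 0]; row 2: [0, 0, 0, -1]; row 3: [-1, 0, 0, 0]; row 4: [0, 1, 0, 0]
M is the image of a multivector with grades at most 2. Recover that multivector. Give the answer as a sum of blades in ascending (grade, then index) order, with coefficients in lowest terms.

Method: the blade images are trace-orthogonal — tr(rho(e_A) rho(e_B)^-1) = 4 if A = B and 0 otherwise — and rho(e_A)^-1 = (e_A)^2 * rho(e_A) with (e_A)^2 = +1 or -1, so the coefficient of e_A in the preimage is (e_A)^2 * tr(M rho(e_A))/4.
Nonzero projections over blades of grade <= 2: e2: (e2)^2 = -1, tr(M rho(e2)) = 16/5, coefficient -4/5; e14: (e14)^2 = +1, tr(M rho(e14)) = 24, coefficient 6. Every other blade of grade <= 2 projects to 0.
Answer: -4/5*e2 + 6*e14


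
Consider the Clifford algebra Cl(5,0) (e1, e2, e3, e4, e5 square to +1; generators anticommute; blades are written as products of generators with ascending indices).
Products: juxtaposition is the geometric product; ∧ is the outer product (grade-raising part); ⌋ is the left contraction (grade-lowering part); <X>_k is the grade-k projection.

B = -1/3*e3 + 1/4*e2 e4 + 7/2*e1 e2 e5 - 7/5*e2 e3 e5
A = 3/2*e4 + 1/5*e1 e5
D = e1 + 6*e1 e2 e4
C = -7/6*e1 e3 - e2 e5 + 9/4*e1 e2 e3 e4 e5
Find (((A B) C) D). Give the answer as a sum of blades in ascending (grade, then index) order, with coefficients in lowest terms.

step 1: 13/40*e2 + 1/2*e3 e4 - 7/25*e1 e2 e3 + 1/15*e1 e3 e5 + 53/10*e1 e2 e4 e5 - 21/10*e2 e3 e4 e5
step 2: -189/40*e1 + 49/150*e2 + 477/40*e3 - 89/360*e5 - 283/60*e1 e4 + 3/20*e2 e4 - 21/10*e3 e4 + 63/100*e4 e5 + 5/16*e1 e2 e3 - 9/8*e1 e2 e5 - 7/25*e1 e3 e5 + 49/20*e1 e2 e4 e5 - 117/160*e1 e3 e4 e5 + 341/60*e2 e3 e4 e5
step 3: -189/40 - 9/10*e1 - 283/10*e2 + 283/60*e4 + 147/10*e5 - 49/150*e1 e2 - 477/40*e1 e3 - 49/25*e1 e4 + 89/360*e1 e5 + 5/16*e2 e3 - 567/20*e2 e4 - 9/8*e2 e5 - 15/8*e3 e4 - 7/25*e3 e5 - 27/4*e4 e5 - 63/5*e1 e2 e3 + 3/20*e1 e2 e4 - 189/50*e1 e2 e5 - 21/10*e1 e3 e4 + 341/10*e1 e3 e5 + 63/100*e1 e4 e5 + 351/80*e2 e3 e5 - 49/20*e2 e4 e5 + 117/160*e3 e4 e5 + 1431/20*e1 e2 e3 e4 + 89/60*e1 e2 e4 e5 + 42/25*e2 e3 e4 e5 + 341/60*e1 e2 e3 e4 e5
Answer: -189/40 - 9/10*e1 - 283/10*e2 + 283/60*e4 + 147/10*e5 - 49/150*e1 e2 - 477/40*e1 e3 - 49/25*e1 e4 + 89/360*e1 e5 + 5/16*e2 e3 - 567/20*e2 e4 - 9/8*e2 e5 - 15/8*e3 e4 - 7/25*e3 e5 - 27/4*e4 e5 - 63/5*e1 e2 e3 + 3/20*e1 e2 e4 - 189/50*e1 e2 e5 - 21/10*e1 e3 e4 + 341/10*e1 e3 e5 + 63/100*e1 e4 e5 + 351/80*e2 e3 e5 - 49/20*e2 e4 e5 + 117/160*e3 e4 e5 + 1431/20*e1 e2 e3 e4 + 89/60*e1 e2 e4 e5 + 42/25*e2 e3 e4 e5 + 341/60*e1 e2 e3 e4 e5


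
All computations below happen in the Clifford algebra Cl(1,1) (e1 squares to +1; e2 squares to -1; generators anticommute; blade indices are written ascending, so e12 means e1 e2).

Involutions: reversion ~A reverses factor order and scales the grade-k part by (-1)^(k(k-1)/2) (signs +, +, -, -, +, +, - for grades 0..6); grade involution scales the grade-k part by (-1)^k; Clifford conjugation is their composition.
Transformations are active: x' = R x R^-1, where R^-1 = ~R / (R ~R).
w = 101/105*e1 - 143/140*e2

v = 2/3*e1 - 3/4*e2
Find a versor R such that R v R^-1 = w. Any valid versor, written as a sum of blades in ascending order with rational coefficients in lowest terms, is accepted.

The midline construction: v and w both square to -17/144, so reflecting in their sum 57/35*e1 - 62/35*e2 exchanges them.
Answer: 57/35*e1 - 62/35*e2


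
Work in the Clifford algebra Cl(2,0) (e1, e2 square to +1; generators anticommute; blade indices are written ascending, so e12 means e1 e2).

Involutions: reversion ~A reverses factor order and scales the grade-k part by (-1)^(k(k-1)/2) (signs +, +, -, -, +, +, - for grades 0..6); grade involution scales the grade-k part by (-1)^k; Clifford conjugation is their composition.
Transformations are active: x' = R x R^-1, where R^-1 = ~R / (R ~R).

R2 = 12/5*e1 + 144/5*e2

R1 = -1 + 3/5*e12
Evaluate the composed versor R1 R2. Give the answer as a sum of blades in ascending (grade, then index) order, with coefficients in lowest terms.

Distribute over the terms of R1 (each basis-blade product reordered to ascending indices, repeated generators contracted through their squares):
(-1) R2 = -12/5*e1 - 144/5*e2
(3/5*e12) R2 = 432/25*e1 - 36/25*e2
Summing the partial products and collecting blades:
Answer: 372/25*e1 - 756/25*e2


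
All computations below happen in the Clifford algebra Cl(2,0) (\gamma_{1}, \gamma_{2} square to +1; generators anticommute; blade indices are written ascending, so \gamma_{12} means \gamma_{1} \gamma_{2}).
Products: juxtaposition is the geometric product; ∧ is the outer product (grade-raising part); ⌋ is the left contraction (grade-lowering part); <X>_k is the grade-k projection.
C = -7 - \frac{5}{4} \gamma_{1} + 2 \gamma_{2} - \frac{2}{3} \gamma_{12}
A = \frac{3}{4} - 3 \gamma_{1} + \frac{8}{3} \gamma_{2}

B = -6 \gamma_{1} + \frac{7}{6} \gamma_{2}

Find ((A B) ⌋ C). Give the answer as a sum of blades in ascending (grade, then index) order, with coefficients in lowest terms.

step 1: \frac{190}{9} - \frac{9}{2} \gamma_{1} + \frac{7}{8} \gamma_{2} + \frac{25}{2} \gamma_{12}
step 2: -\frac{9509}{72} - \frac{929}{36} \gamma_{1} + \frac{407}{9} \gamma_{2} - \frac{380}{27} \gamma_{12}
Answer: -\frac{9509}{72} - \frac{929}{36} \gamma_{1} + \frac{407}{9} \gamma_{2} - \frac{380}{27} \gamma_{12}


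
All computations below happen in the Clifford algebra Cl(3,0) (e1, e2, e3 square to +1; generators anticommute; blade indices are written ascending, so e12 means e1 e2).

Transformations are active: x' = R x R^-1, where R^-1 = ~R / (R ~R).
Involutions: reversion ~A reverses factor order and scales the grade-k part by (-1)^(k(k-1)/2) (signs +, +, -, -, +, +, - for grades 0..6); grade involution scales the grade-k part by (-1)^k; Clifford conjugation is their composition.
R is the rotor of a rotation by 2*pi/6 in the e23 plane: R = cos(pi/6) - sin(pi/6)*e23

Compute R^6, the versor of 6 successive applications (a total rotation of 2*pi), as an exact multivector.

The rotor phase is half the rotation angle and phases add under composition, so 6 steps in the e23 plane accumulate phase 6*(pi/6) = pi: R^6 = cos(pi) - sin(pi)*e23.
cos(pi) = -1 and sin(pi) = 0, so R^6 = -1. The total rotation 2*pi is 1 full turn, so every vector returns to itself, yet the rotor is -1, on the OTHER sheet of the double cover (an odd number of 2*pi turns).
Answer: -1


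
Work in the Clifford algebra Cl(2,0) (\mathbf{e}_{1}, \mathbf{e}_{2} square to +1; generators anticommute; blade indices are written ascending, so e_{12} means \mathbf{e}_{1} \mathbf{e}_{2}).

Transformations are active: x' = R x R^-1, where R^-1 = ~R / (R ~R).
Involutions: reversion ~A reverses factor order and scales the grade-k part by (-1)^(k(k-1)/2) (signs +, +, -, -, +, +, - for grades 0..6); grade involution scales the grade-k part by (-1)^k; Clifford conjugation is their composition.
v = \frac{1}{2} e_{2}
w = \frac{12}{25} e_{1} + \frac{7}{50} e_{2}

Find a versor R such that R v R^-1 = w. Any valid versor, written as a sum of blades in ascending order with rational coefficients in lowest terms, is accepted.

Equal squares first: v^2 = w^2 = \frac{1}{4}. Then v + w = \frac{12}{25} e_{1} + \frac{16}{25} e_{2} is a versor taking v to w, provided it is invertible.
Answer: \frac{12}{25} e_{1} + \frac{16}{25} e_{2}


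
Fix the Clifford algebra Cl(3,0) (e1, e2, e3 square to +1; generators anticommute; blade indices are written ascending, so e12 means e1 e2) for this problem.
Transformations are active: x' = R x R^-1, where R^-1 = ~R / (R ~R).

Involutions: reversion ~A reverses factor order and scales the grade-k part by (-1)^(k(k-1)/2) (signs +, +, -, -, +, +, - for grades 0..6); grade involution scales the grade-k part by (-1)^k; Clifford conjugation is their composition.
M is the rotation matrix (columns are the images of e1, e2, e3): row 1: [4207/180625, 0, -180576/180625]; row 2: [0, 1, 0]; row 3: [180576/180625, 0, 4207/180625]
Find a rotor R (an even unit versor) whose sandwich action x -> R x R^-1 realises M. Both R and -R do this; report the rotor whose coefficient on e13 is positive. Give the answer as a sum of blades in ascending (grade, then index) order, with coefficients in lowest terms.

Method: write R = a + b12*e12 + b13*e13 + b23*e23 with a^2 + b12^2 + b13^2 + b23^2 = 1 (so R^-1 = ~R). Expanding the columns R e_j ~R gives tr M = 4a^2 - 1 and, from the antisymmetric part, M21 - M12 = -4a*b12, M13 - M31 = 4a*b13, M32 - M23 = -4a*b23.
Here tr M = 189039/180625, so a^2 = (1 + tr M)/4 = 92416/180625 and a = ±304/425. Taking a = 304/425: M21 - M12 = 0, M13 - M31 = -361152/180625, M32 - M23 = 0, giving b12 = 0, b13 = -297/425, b23 = 0, i.e. R = 304/425 - 297/425*e13.
Its e13 coefficient is negative, so report the other preimage -R.
Answer: -304/425 + 297/425*e13. Why the constraint matters: R and -R act identically through the sandwich — M has trace 189039/180625 either way — so only the sign condition on e13 picks one of the two preimages.


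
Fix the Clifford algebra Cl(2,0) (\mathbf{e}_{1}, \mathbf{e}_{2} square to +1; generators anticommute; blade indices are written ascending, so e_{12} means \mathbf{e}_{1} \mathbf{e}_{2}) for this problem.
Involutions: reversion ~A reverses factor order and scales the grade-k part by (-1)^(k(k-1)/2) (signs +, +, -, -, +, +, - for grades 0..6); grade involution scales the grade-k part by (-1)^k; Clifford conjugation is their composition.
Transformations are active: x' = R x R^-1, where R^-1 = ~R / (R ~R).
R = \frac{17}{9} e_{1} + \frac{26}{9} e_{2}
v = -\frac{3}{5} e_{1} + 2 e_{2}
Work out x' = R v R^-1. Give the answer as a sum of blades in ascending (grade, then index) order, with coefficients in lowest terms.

~R = \frac{17}{9} e_{1} + \frac{26}{9} e_{2}, and R ~R = \frac{965}{81}, so R^-1 = ~R / (\frac{965}{81}).
R v = \frac{209}{45} + \frac{248}{45} e_{12}
Answer: \frac{10001}{4825} e_{1} + \frac{1218}{4825} e_{2}


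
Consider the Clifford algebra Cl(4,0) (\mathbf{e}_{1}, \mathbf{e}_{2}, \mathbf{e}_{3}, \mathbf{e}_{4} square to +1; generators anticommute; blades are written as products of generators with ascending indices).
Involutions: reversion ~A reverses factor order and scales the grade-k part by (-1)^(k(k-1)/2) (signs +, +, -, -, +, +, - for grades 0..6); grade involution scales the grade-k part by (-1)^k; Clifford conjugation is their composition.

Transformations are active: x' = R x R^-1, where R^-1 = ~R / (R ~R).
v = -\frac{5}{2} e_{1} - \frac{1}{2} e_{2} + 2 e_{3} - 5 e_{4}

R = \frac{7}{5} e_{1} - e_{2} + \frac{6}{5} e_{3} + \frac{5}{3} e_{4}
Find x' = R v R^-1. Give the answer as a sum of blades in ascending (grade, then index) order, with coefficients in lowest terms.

~R = \frac{7}{5} e_{1} - e_{2} + \frac{6}{5} e_{3} + \frac{5}{3} e_{4}, and R ~R = \frac{323}{45}, so R^-1 = ~R / (\frac{323}{45}).
R v = -\frac{134}{15} - \frac{16}{5} e_{1} e_{2} + \frac{29}{5} e_{1} e_{3} - \frac{17}{6} e_{1} e_{4} - \frac{7}{5} e_{2} e_{3} + \frac{35}{6} e_{2} e_{4} - \frac{28}{3} e_{3} e_{4}
Answer: -\frac{3181}{3230} e_{1} + \frac{1931}{646} e_{2} - \frac{8054}{1615} e_{3} + \frac{275}{323} e_{4}


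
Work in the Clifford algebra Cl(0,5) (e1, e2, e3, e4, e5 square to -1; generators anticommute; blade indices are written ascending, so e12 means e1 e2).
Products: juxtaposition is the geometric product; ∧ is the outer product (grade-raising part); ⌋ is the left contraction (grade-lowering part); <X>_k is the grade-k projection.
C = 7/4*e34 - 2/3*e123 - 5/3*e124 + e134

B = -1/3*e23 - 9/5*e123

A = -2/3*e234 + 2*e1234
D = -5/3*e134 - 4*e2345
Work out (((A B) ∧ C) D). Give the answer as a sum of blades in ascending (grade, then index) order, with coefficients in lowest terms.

step 1: 152/45*e4 + 28/15*e14
step 2: 304/135*e1234
step 3: 304/81*e2 - 1216/135*e15
Answer: 304/81*e2 - 1216/135*e15


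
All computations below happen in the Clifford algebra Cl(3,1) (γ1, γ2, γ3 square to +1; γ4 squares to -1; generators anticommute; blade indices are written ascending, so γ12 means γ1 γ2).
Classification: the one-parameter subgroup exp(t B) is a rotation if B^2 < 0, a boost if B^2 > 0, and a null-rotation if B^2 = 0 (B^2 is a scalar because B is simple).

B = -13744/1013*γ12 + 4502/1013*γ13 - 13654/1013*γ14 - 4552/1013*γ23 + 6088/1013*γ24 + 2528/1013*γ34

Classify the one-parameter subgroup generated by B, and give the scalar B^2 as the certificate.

B^2 term by term: the squares give (-13744/1013)^2*(γ12)^2 + (4502/1013)^2*(γ13)^2 + (-13654/1013)^2*(γ14)^2 + (-4552/1013)^2*(γ23)^2 + (6088/1013)^2*(γ24)^2 + (2528/1013)^2*(γ34)^2 = 188897536/1026169*(-1) + 20268004/1026169*(-1) + 186431716/1026169*(+1) + 20720704/1026169*(-1) + 37063744/1026169*(+1) + 6390784/1026169*(+1) = 0 (each basis 2-blade squares to minus the product of its generators' squares); cross terms between blades sharing an index anticommute and cancel; the commuting (index-disjoint) pairs give grade-4 terms 2*c*c'*(blade product), which cancel blade by blade — γ1234: -69489664/1026169 - 54816352/1026169 + 124306016/1026169 = 0 — confirming B is simple. So B^2 = 0.
Answer: null-rotation, certificate B^2 = 0. Key observation: B^2 = 0 is a conjugation invariant, so its sign decides the class regardless of the surface form of B.


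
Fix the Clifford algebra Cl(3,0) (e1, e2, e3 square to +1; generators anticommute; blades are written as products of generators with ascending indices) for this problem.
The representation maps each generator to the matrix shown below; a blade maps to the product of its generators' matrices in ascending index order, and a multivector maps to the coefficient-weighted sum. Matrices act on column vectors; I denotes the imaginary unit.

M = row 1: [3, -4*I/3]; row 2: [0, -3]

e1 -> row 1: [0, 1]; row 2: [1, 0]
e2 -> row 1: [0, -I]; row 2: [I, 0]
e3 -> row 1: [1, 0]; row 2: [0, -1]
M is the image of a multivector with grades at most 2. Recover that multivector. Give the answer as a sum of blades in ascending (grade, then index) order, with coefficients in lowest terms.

Method: 1, rho(e1), rho(e2), rho(e3) form a trace-orthogonal basis of the 2x2 complex matrices (tr(X Y) = 2 if X = Y, else 0), so M = m0*1 + m1*rho(e1) + m2*rho(e2) + m3*rho(e3) with m0 = tr(M)/2 = 0, m1 = tr(M rho(e1))/2 = -2*I/3, m2 = tr(M rho(e2))/2 = 2/3, m3 = tr(M rho(e3))/2 = 3.
Multiplying table entries, the bivector images are rho(e1 e2) = I*rho(e3), rho(e1 e3) = -I*rho(e2), rho(e2 e3) = I*rho(e1); with real blade coefficients the real parts of m0..m3 are the coefficients of 1, e1, e2, e3 and the imaginary parts give the bivectors (e2 e3: Im m1, e1 e3: -Im m2, e1 e2: Im m3).
Answer: 2/3*e2 + 3*e3 - 2/3*e2 e3


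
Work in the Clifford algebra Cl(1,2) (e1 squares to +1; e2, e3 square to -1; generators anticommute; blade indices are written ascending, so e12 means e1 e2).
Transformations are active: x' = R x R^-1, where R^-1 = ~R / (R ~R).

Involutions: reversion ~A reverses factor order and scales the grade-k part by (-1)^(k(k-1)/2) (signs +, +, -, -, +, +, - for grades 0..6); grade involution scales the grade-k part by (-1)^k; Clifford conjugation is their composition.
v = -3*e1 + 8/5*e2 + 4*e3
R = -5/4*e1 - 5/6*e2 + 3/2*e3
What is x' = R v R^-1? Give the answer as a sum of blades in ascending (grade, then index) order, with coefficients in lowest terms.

~R = -5/4*e1 - 5/6*e2 + 3/2*e3, and R ~R = -199/144, so R^-1 = ~R / (-199/144).
R v = -11/12 - 9/2*e12 - 1/2*e13 - 86/15*e23
Answer: 267/199*e1 - 2692/995*e2 - 400/199*e3


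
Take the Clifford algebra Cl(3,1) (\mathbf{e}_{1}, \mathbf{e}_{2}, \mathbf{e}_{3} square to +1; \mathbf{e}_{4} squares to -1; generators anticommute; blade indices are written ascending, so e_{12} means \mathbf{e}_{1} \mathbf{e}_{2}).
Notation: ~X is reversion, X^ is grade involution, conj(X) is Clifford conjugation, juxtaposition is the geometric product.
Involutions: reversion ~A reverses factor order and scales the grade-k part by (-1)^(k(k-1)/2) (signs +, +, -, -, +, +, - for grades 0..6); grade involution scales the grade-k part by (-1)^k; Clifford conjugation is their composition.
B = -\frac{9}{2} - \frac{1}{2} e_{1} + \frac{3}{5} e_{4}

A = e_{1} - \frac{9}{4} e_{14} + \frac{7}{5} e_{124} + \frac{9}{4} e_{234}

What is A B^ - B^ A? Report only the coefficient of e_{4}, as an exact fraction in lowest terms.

first term: \frac{1}{2} - \frac{117}{20} e_{1} + \frac{9}{8} e_{4} + \frac{21}{25} e_{12} + \frac{381}{40} e_{14} + \frac{27}{20} e_{23} + \frac{7}{10} e_{24} - \frac{63}{10} e_{124} - \frac{81}{8} e_{234} - \frac{9}{8} e_{1234}
second term: \frac{1}{2} - \frac{63}{20} e_{1} - \frac{9}{8} e_{4} + \frac{21}{25} e_{12} + \frac{429}{40} e_{14} + \frac{27}{20} e_{23} + \frac{7}{10} e_{24} - \frac{63}{10} e_{124} - \frac{81}{8} e_{234} + \frac{9}{8} e_{1234}
Answer: \frac{9}{4}


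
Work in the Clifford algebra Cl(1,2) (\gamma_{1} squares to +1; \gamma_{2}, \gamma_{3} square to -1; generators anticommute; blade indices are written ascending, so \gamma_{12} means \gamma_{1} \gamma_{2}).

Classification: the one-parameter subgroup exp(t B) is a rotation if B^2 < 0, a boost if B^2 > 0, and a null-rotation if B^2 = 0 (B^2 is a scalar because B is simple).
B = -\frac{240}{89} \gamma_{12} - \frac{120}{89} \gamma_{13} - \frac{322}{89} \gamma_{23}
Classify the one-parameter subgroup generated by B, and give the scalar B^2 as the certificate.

B^2 term by term: the squares give (-\frac{240}{89})^2*(\gamma_{12})^2 + (-\frac{120}{89})^2*(\gamma_{13})^2 + (-\frac{322}{89})^2*(\gamma_{23})^2 = \frac{57600}{7921}*(+1) + \frac{14400}{7921}*(+1) + \frac{103684}{7921}*(-1) = -4 (each basis 2-blade squares to minus the product of its generators' squares); cross terms between blades sharing an index anticommute and cancel. So B^2 = -4.
Answer: rotation, certificate B^2 = -4. The class reads off the invariant scalar -4 directly.


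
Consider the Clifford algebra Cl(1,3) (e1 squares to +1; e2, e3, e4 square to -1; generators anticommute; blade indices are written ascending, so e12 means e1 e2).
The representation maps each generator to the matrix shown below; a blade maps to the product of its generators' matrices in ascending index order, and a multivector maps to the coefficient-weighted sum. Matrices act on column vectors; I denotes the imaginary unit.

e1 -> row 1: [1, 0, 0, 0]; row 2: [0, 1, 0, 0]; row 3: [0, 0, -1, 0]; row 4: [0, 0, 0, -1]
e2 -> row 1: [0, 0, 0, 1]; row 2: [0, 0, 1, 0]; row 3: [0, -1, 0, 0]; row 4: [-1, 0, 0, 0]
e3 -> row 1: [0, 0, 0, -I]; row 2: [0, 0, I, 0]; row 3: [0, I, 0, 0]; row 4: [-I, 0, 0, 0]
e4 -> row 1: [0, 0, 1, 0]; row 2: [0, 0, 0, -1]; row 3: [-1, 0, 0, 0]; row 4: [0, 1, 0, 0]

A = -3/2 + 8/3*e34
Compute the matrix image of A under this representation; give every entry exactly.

Bivector images (products of the table entries): rho(e34) = rho(e3)rho(e4) = row 1: [0, -I, 0, 0]; row 2: [-I, 0, 0, 0]; row 3: [0, 0, 0, -I]; row 4: [0, 0, -I, 0].
M = (-3/2)*1 + (8/3)*rho(e34), summed entrywise (1 is the identity matrix):
Answer: row 1: [-3/2, -8*I/3, 0, 0]; row 2: [-8*I/3, -3/2, 0, 0]; row 3: [0, 0, -3/2, -8*I/3]; row 4: [0, 0, -8*I/3, -3/2]


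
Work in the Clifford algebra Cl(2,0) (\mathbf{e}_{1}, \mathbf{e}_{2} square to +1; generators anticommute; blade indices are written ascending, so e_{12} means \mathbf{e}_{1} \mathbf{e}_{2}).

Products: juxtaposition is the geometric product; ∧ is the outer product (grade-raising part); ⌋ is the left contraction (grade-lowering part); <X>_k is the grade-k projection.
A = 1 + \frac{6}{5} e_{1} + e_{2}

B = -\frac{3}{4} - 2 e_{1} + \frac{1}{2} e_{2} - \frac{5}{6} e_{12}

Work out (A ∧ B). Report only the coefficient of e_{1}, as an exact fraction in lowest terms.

step 1: -\frac{3}{4} - \frac{29}{10} e_{1} - \frac{1}{4} e_{2} + \frac{53}{30} e_{12}
Answer: -\frac{29}{10}


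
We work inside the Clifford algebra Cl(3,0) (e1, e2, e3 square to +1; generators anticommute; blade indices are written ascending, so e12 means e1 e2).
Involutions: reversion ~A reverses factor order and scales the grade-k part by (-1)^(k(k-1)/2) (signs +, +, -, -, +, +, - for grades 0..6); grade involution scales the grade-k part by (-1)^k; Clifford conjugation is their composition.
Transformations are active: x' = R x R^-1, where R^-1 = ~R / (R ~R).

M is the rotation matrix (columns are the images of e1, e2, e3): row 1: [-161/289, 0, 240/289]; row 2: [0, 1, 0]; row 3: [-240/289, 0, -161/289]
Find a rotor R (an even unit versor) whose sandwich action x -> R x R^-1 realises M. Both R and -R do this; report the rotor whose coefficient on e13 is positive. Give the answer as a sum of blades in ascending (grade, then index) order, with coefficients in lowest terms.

Method: write R = a + b12*e12 + b13*e13 + b23*e23 with a^2 + b12^2 + b13^2 + b23^2 = 1 (so R^-1 = ~R). Expanding the columns R e_j ~R gives tr M = 4a^2 - 1 and, from the antisymmetric part, M21 - M12 = -4a*b12, M13 - M31 = 4a*b13, M32 - M23 = -4a*b23.
Here tr M = -33/289, so a^2 = (1 + tr M)/4 = 64/289 and a = ±8/17. Taking a = 8/17: M21 - M12 = 0, M13 - M31 = 480/289, M32 - M23 = 0, giving b12 = 0, b13 = 15/17, b23 = 0, i.e. R = 8/17 + 15/17*e13.
Its e13 coefficient is already positive.
Answer: 8/17 + 15/17*e13. Note: both R and -R realise this M (trace -33/289); the covering map identifies them, and the e13-coefficient sign is the tie-breaker.


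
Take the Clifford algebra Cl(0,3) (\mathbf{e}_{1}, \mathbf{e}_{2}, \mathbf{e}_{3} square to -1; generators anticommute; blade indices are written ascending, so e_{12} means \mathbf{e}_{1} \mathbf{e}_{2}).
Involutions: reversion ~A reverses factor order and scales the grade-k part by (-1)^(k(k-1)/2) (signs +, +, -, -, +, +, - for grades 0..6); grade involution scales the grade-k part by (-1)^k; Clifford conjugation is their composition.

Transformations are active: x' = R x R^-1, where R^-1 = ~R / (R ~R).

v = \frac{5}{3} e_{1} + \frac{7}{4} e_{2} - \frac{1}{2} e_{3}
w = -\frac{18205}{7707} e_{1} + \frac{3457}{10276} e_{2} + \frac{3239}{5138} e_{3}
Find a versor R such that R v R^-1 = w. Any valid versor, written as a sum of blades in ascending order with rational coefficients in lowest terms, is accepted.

The midline construction: v and w both square to -\frac{877}{144}, so reflecting in their sum -\frac{5360}{7707} e_{1} + \frac{5360}{2569} e_{2} + \frac{335}{2569} e_{3} exchanges them.
Answer: -\frac{5360}{7707} e_{1} + \frac{5360}{2569} e_{2} + \frac{335}{2569} e_{3}
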